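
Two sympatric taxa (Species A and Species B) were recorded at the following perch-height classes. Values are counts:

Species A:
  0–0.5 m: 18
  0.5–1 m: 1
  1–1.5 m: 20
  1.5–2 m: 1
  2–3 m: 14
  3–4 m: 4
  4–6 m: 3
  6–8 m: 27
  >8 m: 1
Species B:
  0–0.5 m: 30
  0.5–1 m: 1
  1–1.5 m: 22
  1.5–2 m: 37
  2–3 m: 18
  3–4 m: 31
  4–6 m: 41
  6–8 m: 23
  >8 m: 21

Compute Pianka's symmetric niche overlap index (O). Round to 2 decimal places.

Proportions for Species A (n=89): 18/89=0.2022, 1/89=0.0112, 20/89=0.2247, 1/89=0.0112, 14/89=0.1573, 4/89=0.0449, 3/89=0.0337, 27/89=0.3034, 1/89=0.0112
Proportions for Species B (n=224): 30/224=0.1339, 1/224=0.0045, 22/224=0.0982, 37/224=0.1652, 18/224=0.0804, 31/224=0.1384, 41/224=0.1830, 23/224=0.1027, 21/224=0.0938
Σ p₁ᵢp₂ᵢ = 0.027075 + 0.000050 + 0.022066 + 0.001850 + 0.012647 + 0.006214 + 0.006167 + 0.031159 + 0.001051 = 0.108279
Σp_1ᵢ² = 0.2022² + 0.0112² + 0.2247² + 0.0112² + 0.1573² + 0.0449² + 0.0337² + 0.3034² + 0.0112² = 0.040885 + 0.000125 + 0.050490 + 0.000125 + 0.024743 + 0.002016 + 0.001136 + 0.092052 + 0.000125 = 0.211697
Σp_2ᵢ² = 0.1339² + 0.0045² + 0.0982² + 0.1652² + 0.0804² + 0.1384² + 0.1830² + 0.1027² + 0.0938² = 0.017929 + 0.000020 + 0.009643 + 0.027291 + 0.006464 + 0.019155 + 0.033489 + 0.010547 + 0.008798 = 0.133336
O = 0.108279 / √(0.211697 × 0.133336) = 0.108279 / 0.1680084 = 0.6445

0.64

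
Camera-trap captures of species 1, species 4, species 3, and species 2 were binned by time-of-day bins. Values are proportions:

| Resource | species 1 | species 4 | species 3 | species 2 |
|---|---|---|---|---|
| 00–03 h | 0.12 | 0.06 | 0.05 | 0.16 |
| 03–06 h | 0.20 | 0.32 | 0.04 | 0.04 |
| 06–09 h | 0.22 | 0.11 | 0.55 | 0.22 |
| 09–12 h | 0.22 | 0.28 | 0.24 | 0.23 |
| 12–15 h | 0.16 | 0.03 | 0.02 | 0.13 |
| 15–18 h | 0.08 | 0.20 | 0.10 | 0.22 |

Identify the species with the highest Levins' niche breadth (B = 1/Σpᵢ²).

species 1

Σp_1ᵢ² = 0.12² + 0.20² + 0.22² + 0.22² + 0.16² + 0.08² = 0.0144 + 0.0400 + 0.0484 + 0.0484 + 0.0256 + 0.0064 = 0.1832
B_1 = 1 / 0.1832 = 5.4585
Σp_4ᵢ² = 0.06² + 0.32² + 0.11² + 0.28² + 0.03² + 0.20² = 0.0036 + 0.1024 + 0.0121 + 0.0784 + 0.0009 + 0.0400 = 0.2374
B_4 = 1 / 0.2374 = 4.2123
Σp_3ᵢ² = 0.05² + 0.04² + 0.55² + 0.24² + 0.02² + 0.10² = 0.0025 + 0.0016 + 0.3025 + 0.0576 + 0.0004 + 0.0100 = 0.3746
B_3 = 1 / 0.3746 = 2.6695
Σp_2ᵢ² = 0.16² + 0.04² + 0.22² + 0.23² + 0.13² + 0.22² = 0.0256 + 0.0016 + 0.0484 + 0.0529 + 0.0169 + 0.0484 = 0.1938
B_2 = 1 / 0.1938 = 5.1600
Highest B → broadest niche (most generalist): species 1 (B = 5.46).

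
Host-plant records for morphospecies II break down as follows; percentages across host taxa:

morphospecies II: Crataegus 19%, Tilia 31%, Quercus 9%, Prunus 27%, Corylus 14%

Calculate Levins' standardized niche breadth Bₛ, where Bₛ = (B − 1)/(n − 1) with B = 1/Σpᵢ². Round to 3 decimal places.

Convert percentages to proportions (divide by 100).
Σpᵢ² = 0.19² + 0.31² + 0.09² + 0.27² + 0.14² = 0.0361 + 0.0961 + 0.0081 + 0.0729 + 0.0196 = 0.2328
B = 1 / 0.2328 = 4.29553
Bₛ = (B − 1)/(n − 1) = (4.29553 − 1)/(5 − 1) = 3.29553/4 = 0.82388

0.824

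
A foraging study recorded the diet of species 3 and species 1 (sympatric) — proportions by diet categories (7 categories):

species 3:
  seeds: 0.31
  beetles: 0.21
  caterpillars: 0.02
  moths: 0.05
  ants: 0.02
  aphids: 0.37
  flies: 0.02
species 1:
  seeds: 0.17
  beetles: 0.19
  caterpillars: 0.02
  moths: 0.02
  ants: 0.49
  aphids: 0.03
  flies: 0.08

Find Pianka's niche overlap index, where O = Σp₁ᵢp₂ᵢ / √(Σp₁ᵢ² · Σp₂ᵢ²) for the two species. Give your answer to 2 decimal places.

Σ p₁ᵢp₂ᵢ = 0.0527 + 0.0399 + 0.0004 + 0.0010 + 0.0098 + 0.0111 + 0.0016 = 0.1165
Σp_1ᵢ² = 0.31² + 0.21² + 0.02² + 0.05² + 0.02² + 0.37² + 0.02² = 0.0961 + 0.0441 + 0.0004 + 0.0025 + 0.0004 + 0.1369 + 0.0004 = 0.2808
Σp_2ᵢ² = 0.17² + 0.19² + 0.02² + 0.02² + 0.49² + 0.03² + 0.08² = 0.0289 + 0.0361 + 0.0004 + 0.0004 + 0.2401 + 0.0009 + 0.0064 = 0.3132
O = 0.1165 / √(0.2808 × 0.3132) = 0.1165 / 0.29656 = 0.3928

0.39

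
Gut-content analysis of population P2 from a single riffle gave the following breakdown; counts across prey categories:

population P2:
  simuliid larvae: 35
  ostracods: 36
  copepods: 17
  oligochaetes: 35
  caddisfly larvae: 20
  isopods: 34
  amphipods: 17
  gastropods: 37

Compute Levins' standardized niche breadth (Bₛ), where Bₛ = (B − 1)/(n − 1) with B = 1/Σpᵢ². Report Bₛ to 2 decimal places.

Proportions for population P2 (n=231): 35/231=0.1515, 36/231=0.1558, 17/231=0.0736, 35/231=0.1515, 20/231=0.0866, 34/231=0.1472, 17/231=0.0736, 37/231=0.1602
Σpᵢ² = 0.1515² + 0.1558² + 0.0736² + 0.1515² + 0.0866² + 0.1472² + 0.0736² + 0.1602² = 0.022952 + 0.024274 + 0.005417 + 0.022952 + 0.007500 + 0.021668 + 0.005417 + 0.025664 = 0.135844
B = 1 / 0.135844 = 7.3614
Bₛ = (B − 1)/(n − 1) = (7.3614 − 1)/(8 − 1) = 6.3614/7 = 0.9088

0.91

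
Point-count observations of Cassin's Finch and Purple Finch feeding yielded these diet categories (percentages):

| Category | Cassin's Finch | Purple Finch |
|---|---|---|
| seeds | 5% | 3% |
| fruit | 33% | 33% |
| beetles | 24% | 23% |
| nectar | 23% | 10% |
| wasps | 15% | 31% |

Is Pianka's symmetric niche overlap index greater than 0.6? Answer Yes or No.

Yes

Convert percentages to proportions (divide by 100).
Σ p₁ᵢp₂ᵢ = 0.0015 + 0.1089 + 0.0552 + 0.0230 + 0.0465 = 0.2351
Σp_1ᵢ² = 0.05² + 0.33² + 0.24² + 0.23² + 0.15² = 0.0025 + 0.1089 + 0.0576 + 0.0529 + 0.0225 = 0.2444
Σp_2ᵢ² = 0.03² + 0.33² + 0.23² + 0.10² + 0.31² = 0.0009 + 0.1089 + 0.0529 + 0.0100 + 0.0961 = 0.2688
O = 0.2351 / √(0.2444 × 0.2688) = 0.2351 / 0.25631 = 0.9172
O = 0.9172 > 0.6 → Yes.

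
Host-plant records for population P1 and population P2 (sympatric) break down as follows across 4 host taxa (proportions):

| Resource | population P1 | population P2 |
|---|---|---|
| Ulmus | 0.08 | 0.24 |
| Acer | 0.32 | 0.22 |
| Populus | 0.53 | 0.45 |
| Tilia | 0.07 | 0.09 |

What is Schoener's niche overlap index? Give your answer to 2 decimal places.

Σ|p₁ᵢ − p₂ᵢ| = 0.16 + 0.10 + 0.08 + 0.02 = 0.36
D = 1 − ½ × 0.36 = 1 − 0.180 = 0.8200

0.82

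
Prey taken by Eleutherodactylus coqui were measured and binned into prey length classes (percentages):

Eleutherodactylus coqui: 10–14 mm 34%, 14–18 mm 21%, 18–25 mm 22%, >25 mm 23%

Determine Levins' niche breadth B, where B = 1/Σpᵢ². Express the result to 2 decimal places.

3.83

Convert percentages to proportions (divide by 100).
Σpᵢ² = 0.34² + 0.21² + 0.22² + 0.23² = 0.1156 + 0.0441 + 0.0484 + 0.0529 = 0.2610
B = 1 / 0.2610 = 3.8314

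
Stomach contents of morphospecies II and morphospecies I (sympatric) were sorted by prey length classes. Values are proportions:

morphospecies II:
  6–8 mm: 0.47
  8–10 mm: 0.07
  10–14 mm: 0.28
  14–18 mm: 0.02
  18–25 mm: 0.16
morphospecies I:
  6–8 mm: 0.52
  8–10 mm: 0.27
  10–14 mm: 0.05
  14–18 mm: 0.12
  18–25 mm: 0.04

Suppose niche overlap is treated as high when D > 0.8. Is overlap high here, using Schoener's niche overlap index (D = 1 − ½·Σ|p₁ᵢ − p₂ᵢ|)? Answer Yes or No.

Σ|p₁ᵢ − p₂ᵢ| = 0.05 + 0.20 + 0.23 + 0.10 + 0.12 = 0.70
D = 1 − ½ × 0.70 = 1 − 0.350 = 0.6500
D = 0.6500 < 0.8 → No.

No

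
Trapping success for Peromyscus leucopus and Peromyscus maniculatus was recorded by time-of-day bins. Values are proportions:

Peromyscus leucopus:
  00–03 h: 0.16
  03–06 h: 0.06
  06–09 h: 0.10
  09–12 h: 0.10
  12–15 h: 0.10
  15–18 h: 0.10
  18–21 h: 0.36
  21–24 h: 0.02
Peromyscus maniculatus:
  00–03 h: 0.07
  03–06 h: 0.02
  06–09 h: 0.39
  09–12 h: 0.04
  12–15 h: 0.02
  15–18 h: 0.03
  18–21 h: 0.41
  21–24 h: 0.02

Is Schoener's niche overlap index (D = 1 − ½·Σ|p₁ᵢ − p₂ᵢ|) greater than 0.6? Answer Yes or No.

Σ|p₁ᵢ − p₂ᵢ| = 0.09 + 0.04 + 0.29 + 0.06 + 0.08 + 0.07 + 0.05 + 0.00 = 0.68
D = 1 − ½ × 0.68 = 1 − 0.340 = 0.6600
D = 0.6600 > 0.6 → Yes.

Yes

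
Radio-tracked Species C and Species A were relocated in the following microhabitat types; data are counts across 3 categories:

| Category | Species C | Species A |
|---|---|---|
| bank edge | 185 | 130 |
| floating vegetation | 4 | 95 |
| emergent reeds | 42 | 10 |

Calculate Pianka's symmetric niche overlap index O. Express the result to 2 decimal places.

Proportions for Species C (n=231): 185/231=0.8009, 4/231=0.0173, 42/231=0.1818
Proportions for Species A (n=235): 130/235=0.5532, 95/235=0.4043, 10/235=0.0426
Σ p₁ᵢp₂ᵢ = 0.443058 + 0.006994 + 0.007745 = 0.457797
Σp_1ᵢ² = 0.8009² + 0.0173² + 0.1818² = 0.641441 + 0.000299 + 0.033051 = 0.674791
Σp_2ᵢ² = 0.5532² + 0.4043² + 0.0426² = 0.306030 + 0.163458 + 0.001815 = 0.471303
O = 0.457797 / √(0.674791 × 0.471303) = 0.457797 / 0.5639424 = 0.8118

0.81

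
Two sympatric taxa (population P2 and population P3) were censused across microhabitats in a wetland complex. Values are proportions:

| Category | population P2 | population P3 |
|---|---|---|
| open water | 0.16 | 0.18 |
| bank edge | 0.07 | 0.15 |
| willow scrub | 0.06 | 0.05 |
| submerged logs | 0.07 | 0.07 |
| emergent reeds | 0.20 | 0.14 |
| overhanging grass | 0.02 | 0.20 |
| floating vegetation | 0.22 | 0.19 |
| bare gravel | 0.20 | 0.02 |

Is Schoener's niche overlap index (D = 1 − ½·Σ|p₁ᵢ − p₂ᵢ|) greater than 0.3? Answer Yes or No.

Yes

Σ|p₁ᵢ − p₂ᵢ| = 0.02 + 0.08 + 0.01 + 0.00 + 0.06 + 0.18 + 0.03 + 0.18 = 0.56
D = 1 − ½ × 0.56 = 1 − 0.280 = 0.7200
D = 0.7200 > 0.3 → Yes.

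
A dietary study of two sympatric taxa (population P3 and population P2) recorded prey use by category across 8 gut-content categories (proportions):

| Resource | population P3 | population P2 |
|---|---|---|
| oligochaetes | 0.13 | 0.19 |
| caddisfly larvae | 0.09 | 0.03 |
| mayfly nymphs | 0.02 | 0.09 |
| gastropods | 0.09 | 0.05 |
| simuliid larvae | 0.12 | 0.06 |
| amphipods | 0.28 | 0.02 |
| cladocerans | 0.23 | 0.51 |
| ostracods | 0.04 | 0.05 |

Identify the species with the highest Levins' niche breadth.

population P3

Σp_P3ᵢ² = 0.13² + 0.09² + 0.02² + 0.09² + 0.12² + 0.28² + 0.23² + 0.04² = 0.0169 + 0.0081 + 0.0004 + 0.0081 + 0.0144 + 0.0784 + 0.0529 + 0.0016 = 0.1808
B_P3 = 1 / 0.1808 = 5.5310
Σp_P2ᵢ² = 0.19² + 0.03² + 0.09² + 0.05² + 0.06² + 0.02² + 0.51² + 0.05² = 0.0361 + 0.0009 + 0.0081 + 0.0025 + 0.0036 + 0.0004 + 0.2601 + 0.0025 = 0.3142
B_P2 = 1 / 0.3142 = 3.1827
Highest B → broadest niche (most generalist): population P3 (B = 5.53).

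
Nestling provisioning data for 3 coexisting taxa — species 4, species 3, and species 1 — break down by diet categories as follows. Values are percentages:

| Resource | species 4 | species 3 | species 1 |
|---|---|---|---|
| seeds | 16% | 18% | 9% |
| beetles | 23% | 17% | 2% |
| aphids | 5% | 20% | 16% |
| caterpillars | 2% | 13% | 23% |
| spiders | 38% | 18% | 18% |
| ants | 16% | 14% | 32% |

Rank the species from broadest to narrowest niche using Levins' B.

species 3 > species 1 > species 4

Convert percentages to proportions (divide by 100).
Σp_4ᵢ² = 0.16² + 0.23² + 0.05² + 0.02² + 0.38² + 0.16² = 0.0256 + 0.0529 + 0.0025 + 0.0004 + 0.1444 + 0.0256 = 0.2514
B_4 = 1 / 0.2514 = 3.9777
Σp_3ᵢ² = 0.18² + 0.17² + 0.20² + 0.13² + 0.18² + 0.14² = 0.0324 + 0.0289 + 0.0400 + 0.0169 + 0.0324 + 0.0196 = 0.1702
B_3 = 1 / 0.1702 = 5.8754
Σp_1ᵢ² = 0.09² + 0.02² + 0.16² + 0.23² + 0.18² + 0.32² = 0.0081 + 0.0004 + 0.0256 + 0.0529 + 0.0324 + 0.1024 = 0.2218
B_1 = 1 / 0.2218 = 4.5086
Ranking by B (broadest → narrowest): species 3 (5.88) > species 1 (4.51) > species 4 (3.98)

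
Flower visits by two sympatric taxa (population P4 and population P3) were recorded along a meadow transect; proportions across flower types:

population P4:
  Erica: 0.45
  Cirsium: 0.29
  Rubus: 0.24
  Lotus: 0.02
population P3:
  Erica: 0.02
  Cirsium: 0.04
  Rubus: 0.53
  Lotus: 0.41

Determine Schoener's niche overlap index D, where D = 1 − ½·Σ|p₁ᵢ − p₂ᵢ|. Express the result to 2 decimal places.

0.32

Σ|p₁ᵢ − p₂ᵢ| = 0.43 + 0.25 + 0.29 + 0.39 = 1.36
D = 1 − ½ × 1.36 = 1 − 0.680 = 0.3200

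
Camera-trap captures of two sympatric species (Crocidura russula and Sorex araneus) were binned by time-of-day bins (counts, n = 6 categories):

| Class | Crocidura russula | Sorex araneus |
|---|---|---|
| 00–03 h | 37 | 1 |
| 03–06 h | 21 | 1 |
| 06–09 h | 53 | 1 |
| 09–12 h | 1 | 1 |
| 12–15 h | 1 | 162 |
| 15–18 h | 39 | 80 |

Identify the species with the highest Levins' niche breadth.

Crocidura russula

Proportions for Crocidura russula (n=152): 37/152=0.2434, 21/152=0.1382, 53/152=0.3487, 1/152=0.0066, 1/152=0.0066, 39/152=0.2566
Proportions for Sorex araneus (n=246): 1/246=0.0041, 1/246=0.0041, 1/246=0.0041, 1/246=0.0041, 162/246=0.6585, 80/246=0.3252
Σp_russᵢ² = 0.2434² + 0.1382² + 0.3487² + 0.0066² + 0.0066² + 0.2566² = 0.059244 + 0.019099 + 0.121592 + 0.000044 + 0.000044 + 0.065844 = 0.265867
B_russ = 1 / 0.265867 = 3.7613
Σp_aranᵢ² = 0.0041² + 0.0041² + 0.0041² + 0.0041² + 0.6585² + 0.3252² = 0.000017 + 0.000017 + 0.000017 + 0.000017 + 0.433622 + 0.105755 = 0.539445
B_aran = 1 / 0.539445 = 1.8538
Highest B → broadest niche (most generalist): Crocidura russula (B = 3.76).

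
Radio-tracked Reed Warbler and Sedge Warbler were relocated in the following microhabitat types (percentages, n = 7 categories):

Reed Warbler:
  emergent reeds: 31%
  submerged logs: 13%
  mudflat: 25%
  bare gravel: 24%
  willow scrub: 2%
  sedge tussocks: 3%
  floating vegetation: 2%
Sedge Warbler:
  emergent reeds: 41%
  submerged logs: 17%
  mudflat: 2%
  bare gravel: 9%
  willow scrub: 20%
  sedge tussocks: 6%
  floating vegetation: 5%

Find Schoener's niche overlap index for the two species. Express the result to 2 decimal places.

Convert percentages to proportions (divide by 100).
Σ|p₁ᵢ − p₂ᵢ| = 0.10 + 0.04 + 0.23 + 0.15 + 0.18 + 0.03 + 0.03 = 0.76
D = 1 − ½ × 0.76 = 1 − 0.380 = 0.6200

0.62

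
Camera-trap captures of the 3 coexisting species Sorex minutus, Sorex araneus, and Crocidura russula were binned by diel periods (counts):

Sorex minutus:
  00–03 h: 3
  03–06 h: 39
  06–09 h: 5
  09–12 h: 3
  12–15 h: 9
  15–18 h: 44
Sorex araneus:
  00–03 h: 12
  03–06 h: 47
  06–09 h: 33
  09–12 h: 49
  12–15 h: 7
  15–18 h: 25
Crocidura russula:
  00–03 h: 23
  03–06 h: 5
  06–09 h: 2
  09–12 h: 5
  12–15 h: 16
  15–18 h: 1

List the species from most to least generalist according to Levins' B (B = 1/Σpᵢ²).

Proportions for Sorex minutus (n=103): 3/103=0.0291, 39/103=0.3786, 5/103=0.0485, 3/103=0.0291, 9/103=0.0874, 44/103=0.4272
Proportions for Sorex araneus (n=173): 12/173=0.0694, 47/173=0.2717, 33/173=0.1908, 49/173=0.2832, 7/173=0.0405, 25/173=0.1445
Proportions for Crocidura russula (n=52): 23/52=0.4423, 5/52=0.0962, 2/52=0.0385, 5/52=0.0962, 16/52=0.3077, 1/52=0.0192
Σp_minuᵢ² = 0.0291² + 0.3786² + 0.0485² + 0.0291² + 0.0874² + 0.4272² = 0.000847 + 0.143338 + 0.002352 + 0.000847 + 0.007639 + 0.182500 = 0.337523
B_minu = 1 / 0.337523 = 2.9628
Σp_aranᵢ² = 0.0694² + 0.2717² + 0.1908² + 0.2832² + 0.0405² + 0.1445² = 0.004816 + 0.073821 + 0.036405 + 0.080202 + 0.001640 + 0.020880 = 0.217764
B_aran = 1 / 0.217764 = 4.5921
Σp_russᵢ² = 0.4423² + 0.0962² + 0.0385² + 0.0962² + 0.3077² + 0.0192² = 0.195629 + 0.009254 + 0.001482 + 0.009254 + 0.094679 + 0.000369 = 0.310667
B_russ = 1 / 0.310667 = 3.2189
Ranking by B (broadest → narrowest): Sorex araneus (4.59) > Crocidura russula (3.22) > Sorex minutus (2.96)

Sorex araneus > Crocidura russula > Sorex minutus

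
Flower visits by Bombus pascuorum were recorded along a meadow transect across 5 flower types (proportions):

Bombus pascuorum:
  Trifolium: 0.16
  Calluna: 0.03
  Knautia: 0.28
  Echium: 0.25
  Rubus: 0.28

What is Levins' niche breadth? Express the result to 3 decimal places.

Σpᵢ² = 0.16² + 0.03² + 0.28² + 0.25² + 0.28² = 0.0256 + 0.0009 + 0.0784 + 0.0625 + 0.0784 = 0.2458
B = 1 / 0.2458 = 4.06835

4.068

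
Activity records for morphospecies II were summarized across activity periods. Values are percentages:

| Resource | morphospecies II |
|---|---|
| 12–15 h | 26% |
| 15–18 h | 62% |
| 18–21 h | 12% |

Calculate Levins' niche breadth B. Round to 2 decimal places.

2.14

Convert percentages to proportions (divide by 100).
Σpᵢ² = 0.26² + 0.62² + 0.12² = 0.0676 + 0.3844 + 0.0144 = 0.4664
B = 1 / 0.4664 = 2.1441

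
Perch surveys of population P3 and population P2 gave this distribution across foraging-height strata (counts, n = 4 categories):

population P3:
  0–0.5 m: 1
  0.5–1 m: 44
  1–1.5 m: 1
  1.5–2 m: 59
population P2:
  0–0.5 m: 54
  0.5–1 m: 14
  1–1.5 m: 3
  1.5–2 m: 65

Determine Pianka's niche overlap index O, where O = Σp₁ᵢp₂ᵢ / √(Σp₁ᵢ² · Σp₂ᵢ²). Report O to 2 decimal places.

Proportions for population P3 (n=105): 1/105=0.0095, 44/105=0.4190, 1/105=0.0095, 59/105=0.5619
Proportions for population P2 (n=136): 54/136=0.3971, 14/136=0.1029, 3/136=0.0221, 65/136=0.4779
Σ p₁ᵢp₂ᵢ = 0.003772 + 0.043115 + 0.000210 + 0.268532 = 0.315629
Σp_1ᵢ² = 0.0095² + 0.4190² + 0.0095² + 0.5619² = 0.000090 + 0.175561 + 0.000090 + 0.315732 = 0.491473
Σp_2ᵢ² = 0.3971² + 0.1029² + 0.0221² + 0.4779² = 0.157688 + 0.010588 + 0.000488 + 0.228388 = 0.397152
O = 0.315629 / √(0.491473 × 0.397152) = 0.315629 / 0.4418025 = 0.7144

0.71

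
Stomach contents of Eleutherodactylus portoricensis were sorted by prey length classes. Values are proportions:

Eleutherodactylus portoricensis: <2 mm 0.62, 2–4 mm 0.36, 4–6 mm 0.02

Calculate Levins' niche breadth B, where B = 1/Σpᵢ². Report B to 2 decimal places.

1.94

Σpᵢ² = 0.62² + 0.36² + 0.02² = 0.3844 + 0.1296 + 0.0004 = 0.5144
B = 1 / 0.5144 = 1.9440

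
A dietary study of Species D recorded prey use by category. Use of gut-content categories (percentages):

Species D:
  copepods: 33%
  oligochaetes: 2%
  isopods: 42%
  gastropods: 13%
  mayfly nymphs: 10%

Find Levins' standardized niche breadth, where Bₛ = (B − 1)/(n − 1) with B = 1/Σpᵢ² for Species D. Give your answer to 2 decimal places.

Convert percentages to proportions (divide by 100).
Σpᵢ² = 0.33² + 0.02² + 0.42² + 0.13² + 0.10² = 0.1089 + 0.0004 + 0.1764 + 0.0169 + 0.0100 = 0.3126
B = 1 / 0.3126 = 3.1990
Bₛ = (B − 1)/(n − 1) = (3.1990 − 1)/(5 − 1) = 2.1990/4 = 0.5498

0.55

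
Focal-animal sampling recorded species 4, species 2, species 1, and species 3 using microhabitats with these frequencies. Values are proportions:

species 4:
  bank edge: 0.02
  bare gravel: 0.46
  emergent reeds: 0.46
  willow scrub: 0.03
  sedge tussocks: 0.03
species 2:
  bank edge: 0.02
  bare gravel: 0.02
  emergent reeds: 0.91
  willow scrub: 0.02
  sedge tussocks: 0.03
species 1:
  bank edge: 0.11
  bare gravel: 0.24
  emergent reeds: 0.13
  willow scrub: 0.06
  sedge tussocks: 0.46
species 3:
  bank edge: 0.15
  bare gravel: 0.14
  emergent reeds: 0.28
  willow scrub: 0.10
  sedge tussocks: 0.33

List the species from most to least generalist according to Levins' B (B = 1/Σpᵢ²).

species 3 > species 1 > species 4 > species 2

Σp_4ᵢ² = 0.02² + 0.46² + 0.46² + 0.03² + 0.03² = 0.0004 + 0.2116 + 0.2116 + 0.0009 + 0.0009 = 0.4254
B_4 = 1 / 0.4254 = 2.3507
Σp_2ᵢ² = 0.02² + 0.02² + 0.91² + 0.02² + 0.03² = 0.0004 + 0.0004 + 0.8281 + 0.0004 + 0.0009 = 0.8302
B_2 = 1 / 0.8302 = 1.2045
Σp_1ᵢ² = 0.11² + 0.24² + 0.13² + 0.06² + 0.46² = 0.0121 + 0.0576 + 0.0169 + 0.0036 + 0.2116 = 0.3018
B_1 = 1 / 0.3018 = 3.3135
Σp_3ᵢ² = 0.15² + 0.14² + 0.28² + 0.10² + 0.33² = 0.0225 + 0.0196 + 0.0784 + 0.0100 + 0.1089 = 0.2394
B_3 = 1 / 0.2394 = 4.1771
Ranking by B (broadest → narrowest): species 3 (4.18) > species 1 (3.31) > species 4 (2.35) > species 2 (1.20)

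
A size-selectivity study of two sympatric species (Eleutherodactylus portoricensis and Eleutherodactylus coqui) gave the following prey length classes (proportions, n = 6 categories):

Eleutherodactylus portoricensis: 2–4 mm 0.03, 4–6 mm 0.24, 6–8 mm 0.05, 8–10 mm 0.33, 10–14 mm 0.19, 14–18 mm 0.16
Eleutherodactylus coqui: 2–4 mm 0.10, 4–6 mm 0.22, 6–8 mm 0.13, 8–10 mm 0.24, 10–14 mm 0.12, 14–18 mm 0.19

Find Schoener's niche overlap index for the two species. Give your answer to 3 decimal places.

Σ|p₁ᵢ − p₂ᵢ| = 0.07 + 0.02 + 0.08 + 0.09 + 0.07 + 0.03 = 0.36
D = 1 − ½ × 0.36 = 1 − 0.180 = 0.82000

0.820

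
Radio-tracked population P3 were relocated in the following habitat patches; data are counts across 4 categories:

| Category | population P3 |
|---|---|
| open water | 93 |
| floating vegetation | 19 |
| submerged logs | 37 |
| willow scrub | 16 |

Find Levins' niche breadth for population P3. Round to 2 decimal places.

2.56

Proportions for population P3 (n=165): 93/165=0.5636, 19/165=0.1152, 37/165=0.2242, 16/165=0.0970
Σpᵢ² = 0.5636² + 0.1152² + 0.2242² + 0.0970² = 0.317645 + 0.013271 + 0.050266 + 0.009409 = 0.390591
B = 1 / 0.390591 = 2.5602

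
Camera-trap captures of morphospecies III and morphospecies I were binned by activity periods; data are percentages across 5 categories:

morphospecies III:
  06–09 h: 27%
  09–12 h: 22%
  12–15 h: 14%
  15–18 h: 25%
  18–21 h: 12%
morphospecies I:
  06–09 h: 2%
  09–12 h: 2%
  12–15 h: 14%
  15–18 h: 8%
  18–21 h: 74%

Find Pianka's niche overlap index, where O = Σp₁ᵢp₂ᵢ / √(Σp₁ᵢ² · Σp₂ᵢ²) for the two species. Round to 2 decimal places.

Convert percentages to proportions (divide by 100).
Σ p₁ᵢp₂ᵢ = 0.0054 + 0.0044 + 0.0196 + 0.0200 + 0.0888 = 0.1382
Σp_1ᵢ² = 0.27² + 0.22² + 0.14² + 0.25² + 0.12² = 0.0729 + 0.0484 + 0.0196 + 0.0625 + 0.0144 = 0.2178
Σp_2ᵢ² = 0.02² + 0.02² + 0.14² + 0.08² + 0.74² = 0.0004 + 0.0004 + 0.0196 + 0.0064 + 0.5476 = 0.5744
O = 0.1382 / √(0.2178 × 0.5744) = 0.1382 / 0.35370 = 0.3907

0.39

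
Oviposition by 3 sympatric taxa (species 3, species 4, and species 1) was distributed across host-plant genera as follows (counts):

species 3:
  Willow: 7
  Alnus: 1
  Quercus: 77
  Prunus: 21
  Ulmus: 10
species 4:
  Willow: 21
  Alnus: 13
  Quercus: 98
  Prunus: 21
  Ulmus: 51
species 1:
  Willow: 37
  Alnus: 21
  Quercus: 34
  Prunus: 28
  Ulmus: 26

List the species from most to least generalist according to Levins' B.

species 1 > species 4 > species 3

Proportions for species 3 (n=116): 7/116=0.0603, 1/116=0.0086, 77/116=0.6638, 21/116=0.1810, 10/116=0.0862
Proportions for species 4 (n=204): 21/204=0.1029, 13/204=0.0637, 98/204=0.4804, 21/204=0.1029, 51/204=0.2500
Proportions for species 1 (n=146): 37/146=0.2534, 21/146=0.1438, 34/146=0.2329, 28/146=0.1918, 26/146=0.1781
Σp_3ᵢ² = 0.0603² + 0.0086² + 0.6638² + 0.1810² + 0.0862² = 0.003636 + 0.000074 + 0.440630 + 0.032761 + 0.007430 = 0.484531
B_3 = 1 / 0.484531 = 2.0639
Σp_4ᵢ² = 0.1029² + 0.0637² + 0.4804² + 0.1029² + 0.2500² = 0.010588 + 0.004058 + 0.230784 + 0.010588 + 0.062500 = 0.318518
B_4 = 1 / 0.318518 = 3.1395
Σp_1ᵢ² = 0.2534² + 0.1438² + 0.2329² + 0.1918² + 0.1781² = 0.064212 + 0.020678 + 0.054242 + 0.036787 + 0.031720 = 0.207639
B_1 = 1 / 0.207639 = 4.8161
Ranking by B (broadest → narrowest): species 1 (4.82) > species 4 (3.14) > species 3 (2.06)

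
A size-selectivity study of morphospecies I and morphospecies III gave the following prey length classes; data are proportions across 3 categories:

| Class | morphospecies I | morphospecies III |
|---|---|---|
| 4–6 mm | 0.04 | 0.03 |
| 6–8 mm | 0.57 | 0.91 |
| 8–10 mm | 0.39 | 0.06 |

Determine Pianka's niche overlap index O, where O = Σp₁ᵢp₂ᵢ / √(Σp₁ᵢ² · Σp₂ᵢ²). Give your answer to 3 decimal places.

0.861

Σ p₁ᵢp₂ᵢ = 0.0012 + 0.5187 + 0.0234 = 0.5433
Σp_1ᵢ² = 0.04² + 0.57² + 0.39² = 0.0016 + 0.3249 + 0.1521 = 0.4786
Σp_2ᵢ² = 0.03² + 0.91² + 0.06² = 0.0009 + 0.8281 + 0.0036 = 0.8326
O = 0.5433 / √(0.4786 × 0.8326) = 0.5433 / 0.631255 = 0.86067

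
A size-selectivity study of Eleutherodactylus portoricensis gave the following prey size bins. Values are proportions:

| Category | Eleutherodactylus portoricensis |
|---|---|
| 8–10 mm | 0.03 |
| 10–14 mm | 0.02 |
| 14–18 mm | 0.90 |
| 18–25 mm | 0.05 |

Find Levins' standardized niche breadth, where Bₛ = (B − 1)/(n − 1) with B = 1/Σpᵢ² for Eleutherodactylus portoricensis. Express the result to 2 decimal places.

0.08

Σpᵢ² = 0.03² + 0.02² + 0.90² + 0.05² = 0.0009 + 0.0004 + 0.8100 + 0.0025 = 0.8138
B = 1 / 0.8138 = 1.2288
Bₛ = (B − 1)/(n − 1) = (1.2288 − 1)/(4 − 1) = 0.2288/3 = 0.0763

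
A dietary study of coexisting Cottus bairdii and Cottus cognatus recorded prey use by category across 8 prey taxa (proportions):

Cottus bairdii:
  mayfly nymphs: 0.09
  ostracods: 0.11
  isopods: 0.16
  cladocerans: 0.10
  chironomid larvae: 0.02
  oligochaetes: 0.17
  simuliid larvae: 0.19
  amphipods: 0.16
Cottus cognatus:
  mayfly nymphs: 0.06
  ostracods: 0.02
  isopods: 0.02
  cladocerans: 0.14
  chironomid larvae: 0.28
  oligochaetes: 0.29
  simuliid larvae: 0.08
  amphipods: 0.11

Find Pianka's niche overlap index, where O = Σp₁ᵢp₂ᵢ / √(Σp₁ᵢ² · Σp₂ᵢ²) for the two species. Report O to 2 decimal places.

0.65

Σ p₁ᵢp₂ᵢ = 0.0054 + 0.0022 + 0.0032 + 0.0140 + 0.0056 + 0.0493 + 0.0152 + 0.0176 = 0.1125
Σp_1ᵢ² = 0.09² + 0.11² + 0.16² + 0.10² + 0.02² + 0.17² + 0.19² + 0.16² = 0.0081 + 0.0121 + 0.0256 + 0.0100 + 0.0004 + 0.0289 + 0.0361 + 0.0256 = 0.1468
Σp_2ᵢ² = 0.06² + 0.02² + 0.02² + 0.14² + 0.28² + 0.29² + 0.08² + 0.11² = 0.0036 + 0.0004 + 0.0004 + 0.0196 + 0.0784 + 0.0841 + 0.0064 + 0.0121 = 0.2050
O = 0.1125 / √(0.1468 × 0.2050) = 0.1125 / 0.17348 = 0.6485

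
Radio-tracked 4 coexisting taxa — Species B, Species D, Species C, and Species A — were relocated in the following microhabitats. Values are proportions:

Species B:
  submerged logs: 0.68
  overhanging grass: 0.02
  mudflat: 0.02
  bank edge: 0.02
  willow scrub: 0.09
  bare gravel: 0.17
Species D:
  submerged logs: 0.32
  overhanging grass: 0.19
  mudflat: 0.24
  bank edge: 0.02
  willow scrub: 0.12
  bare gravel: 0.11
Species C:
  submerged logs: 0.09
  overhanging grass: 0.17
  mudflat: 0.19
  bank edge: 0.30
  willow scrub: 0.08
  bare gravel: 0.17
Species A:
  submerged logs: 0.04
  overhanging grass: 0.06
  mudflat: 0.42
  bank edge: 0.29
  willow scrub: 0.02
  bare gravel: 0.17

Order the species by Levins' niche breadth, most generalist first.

Species C > Species D > Species A > Species B

Σp_Bᵢ² = 0.68² + 0.02² + 0.02² + 0.02² + 0.09² + 0.17² = 0.4624 + 0.0004 + 0.0004 + 0.0004 + 0.0081 + 0.0289 = 0.5006
B_B = 1 / 0.5006 = 1.9976
Σp_Dᵢ² = 0.32² + 0.19² + 0.24² + 0.02² + 0.12² + 0.11² = 0.1024 + 0.0361 + 0.0576 + 0.0004 + 0.0144 + 0.0121 = 0.2230
B_D = 1 / 0.2230 = 4.4843
Σp_Cᵢ² = 0.09² + 0.17² + 0.19² + 0.30² + 0.08² + 0.17² = 0.0081 + 0.0289 + 0.0361 + 0.0900 + 0.0064 + 0.0289 = 0.1984
B_C = 1 / 0.1984 = 5.0403
Σp_Aᵢ² = 0.04² + 0.06² + 0.42² + 0.29² + 0.02² + 0.17² = 0.0016 + 0.0036 + 0.1764 + 0.0841 + 0.0004 + 0.0289 = 0.2950
B_A = 1 / 0.2950 = 3.3898
Ranking by B (broadest → narrowest): Species C (5.04) > Species D (4.48) > Species A (3.39) > Species B (2.00)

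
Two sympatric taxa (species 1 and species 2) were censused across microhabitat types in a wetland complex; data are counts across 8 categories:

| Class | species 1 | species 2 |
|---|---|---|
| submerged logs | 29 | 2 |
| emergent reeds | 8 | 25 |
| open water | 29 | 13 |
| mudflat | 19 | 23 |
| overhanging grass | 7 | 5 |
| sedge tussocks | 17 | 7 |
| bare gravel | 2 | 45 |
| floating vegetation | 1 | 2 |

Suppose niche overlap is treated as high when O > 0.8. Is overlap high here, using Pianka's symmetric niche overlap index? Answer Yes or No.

Proportions for species 1 (n=112): 29/112=0.2589, 8/112=0.0714, 29/112=0.2589, 19/112=0.1696, 7/112=0.0625, 17/112=0.1518, 2/112=0.0179, 1/112=0.0089
Proportions for species 2 (n=122): 2/122=0.0164, 25/122=0.2049, 13/122=0.1066, 23/122=0.1885, 5/122=0.0410, 7/122=0.0574, 45/122=0.3689, 2/122=0.0164
Σ p₁ᵢp₂ᵢ = 0.004246 + 0.014630 + 0.027599 + 0.031970 + 0.002563 + 0.008713 + 0.006603 + 0.000146 = 0.096470
Σp_1ᵢ² = 0.2589² + 0.0714² + 0.2589² + 0.1696² + 0.0625² + 0.1518² + 0.0179² + 0.0089² = 0.067029 + 0.005098 + 0.067029 + 0.028764 + 0.003906 + 0.023043 + 0.000320 + 0.000079 = 0.195268
Σp_2ᵢ² = 0.0164² + 0.2049² + 0.1066² + 0.1885² + 0.0410² + 0.0574² + 0.3689² + 0.0164² = 0.000269 + 0.041984 + 0.011364 + 0.035532 + 0.001681 + 0.003295 + 0.136087 + 0.000269 = 0.230481
O = 0.096470 / √(0.195268 × 0.230481) = 0.096470 / 0.2121451 = 0.4547
O = 0.4547 < 0.8 → No.

No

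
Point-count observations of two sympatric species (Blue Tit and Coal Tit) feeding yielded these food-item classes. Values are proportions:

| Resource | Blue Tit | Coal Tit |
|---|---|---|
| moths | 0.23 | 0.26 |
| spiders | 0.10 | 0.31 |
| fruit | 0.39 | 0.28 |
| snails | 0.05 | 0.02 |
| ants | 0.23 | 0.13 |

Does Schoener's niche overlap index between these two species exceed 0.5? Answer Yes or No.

Yes

Σ|p₁ᵢ − p₂ᵢ| = 0.03 + 0.21 + 0.11 + 0.03 + 0.10 = 0.48
D = 1 − ½ × 0.48 = 1 − 0.240 = 0.7600
D = 0.7600 > 0.5 → Yes.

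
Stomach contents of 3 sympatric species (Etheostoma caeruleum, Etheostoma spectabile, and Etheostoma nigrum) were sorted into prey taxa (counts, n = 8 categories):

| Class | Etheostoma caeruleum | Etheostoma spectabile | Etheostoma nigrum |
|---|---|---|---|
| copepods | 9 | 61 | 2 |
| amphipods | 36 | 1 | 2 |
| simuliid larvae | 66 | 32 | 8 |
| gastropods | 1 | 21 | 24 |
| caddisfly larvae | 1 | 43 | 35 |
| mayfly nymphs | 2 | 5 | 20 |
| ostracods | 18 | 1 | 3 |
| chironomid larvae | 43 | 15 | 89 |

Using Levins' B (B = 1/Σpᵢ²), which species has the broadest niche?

Proportions for Etheostoma caeruleum (n=176): 9/176=0.0511, 36/176=0.2045, 66/176=0.3750, 1/176=0.0057, 1/176=0.0057, 2/176=0.0114, 18/176=0.1023, 43/176=0.2443
Proportions for Etheostoma spectabile (n=179): 61/179=0.3408, 1/179=0.0056, 32/179=0.1788, 21/179=0.1173, 43/179=0.2402, 5/179=0.0279, 1/179=0.0056, 15/179=0.0838
Proportions for Etheostoma nigrum (n=183): 2/183=0.0109, 2/183=0.0109, 8/183=0.0437, 24/183=0.1311, 35/183=0.1913, 20/183=0.1093, 3/183=0.0164, 89/183=0.4863
Σp_caerᵢ² = 0.0511² + 0.2045² + 0.3750² + 0.0057² + 0.0057² + 0.0114² + 0.1023² + 0.2443² = 0.002611 + 0.041820 + 0.140625 + 0.000032 + 0.000032 + 0.000130 + 0.010465 + 0.059682 = 0.255397
B_caer = 1 / 0.255397 = 3.9155
Σp_specᵢ² = 0.3408² + 0.0056² + 0.1788² + 0.1173² + 0.2402² + 0.0279² + 0.0056² + 0.0838² = 0.116145 + 0.000031 + 0.031969 + 0.013759 + 0.057696 + 0.000778 + 0.000031 + 0.007022 = 0.227431
B_spec = 1 / 0.227431 = 4.3969
Σp_nigrᵢ² = 0.0109² + 0.0109² + 0.0437² + 0.1311² + 0.1913² + 0.1093² + 0.0164² + 0.4863² = 0.000119 + 0.000119 + 0.001910 + 0.017187 + 0.036596 + 0.011946 + 0.000269 + 0.236488 = 0.304634
B_nigr = 1 / 0.304634 = 3.2826
Highest B → broadest niche (most generalist): Etheostoma spectabile (B = 4.40).

Etheostoma spectabile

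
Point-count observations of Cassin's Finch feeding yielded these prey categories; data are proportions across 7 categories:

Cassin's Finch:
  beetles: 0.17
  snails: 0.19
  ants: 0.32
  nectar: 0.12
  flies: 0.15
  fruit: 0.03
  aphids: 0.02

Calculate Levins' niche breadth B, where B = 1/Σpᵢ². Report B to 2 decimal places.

4.86

Σpᵢ² = 0.17² + 0.19² + 0.32² + 0.12² + 0.15² + 0.03² + 0.02² = 0.0289 + 0.0361 + 0.1024 + 0.0144 + 0.0225 + 0.0009 + 0.0004 = 0.2056
B = 1 / 0.2056 = 4.8638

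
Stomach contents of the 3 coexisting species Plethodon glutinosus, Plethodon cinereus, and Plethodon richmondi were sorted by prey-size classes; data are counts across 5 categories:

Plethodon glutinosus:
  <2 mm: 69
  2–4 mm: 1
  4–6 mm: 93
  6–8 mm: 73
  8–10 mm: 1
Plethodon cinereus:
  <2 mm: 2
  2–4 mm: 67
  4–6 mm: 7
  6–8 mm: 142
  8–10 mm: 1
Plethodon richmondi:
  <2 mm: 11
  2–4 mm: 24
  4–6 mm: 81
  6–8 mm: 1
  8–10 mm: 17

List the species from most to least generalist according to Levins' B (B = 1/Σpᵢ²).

Proportions for Plethodon glutinosus (n=237): 69/237=0.2911, 1/237=0.0042, 93/237=0.3924, 73/237=0.3080, 1/237=0.0042
Proportions for Plethodon cinereus (n=219): 2/219=0.0091, 67/219=0.3059, 7/219=0.0320, 142/219=0.6484, 1/219=0.0046
Proportions for Plethodon richmondi (n=134): 11/134=0.0821, 24/134=0.1791, 81/134=0.6045, 1/134=0.0075, 17/134=0.1269
Σp_glutᵢ² = 0.2911² + 0.0042² + 0.3924² + 0.3080² + 0.0042² = 0.084739 + 0.000018 + 0.153978 + 0.094864 + 0.000018 = 0.333617
B_glut = 1 / 0.333617 = 2.9974
Σp_cineᵢ² = 0.0091² + 0.3059² + 0.0320² + 0.6484² + 0.0046² = 0.000083 + 0.093575 + 0.001024 + 0.420423 + 0.000021 = 0.515126
B_cine = 1 / 0.515126 = 1.9413
Σp_richᵢ² = 0.0821² + 0.1791² + 0.6045² + 0.0075² + 0.1269² = 0.006740 + 0.032077 + 0.365420 + 0.000056 + 0.016104 = 0.420397
B_rich = 1 / 0.420397 = 2.3787
Ranking by B (broadest → narrowest): Plethodon glutinosus (3.00) > Plethodon richmondi (2.38) > Plethodon cinereus (1.94)

Plethodon glutinosus > Plethodon richmondi > Plethodon cinereus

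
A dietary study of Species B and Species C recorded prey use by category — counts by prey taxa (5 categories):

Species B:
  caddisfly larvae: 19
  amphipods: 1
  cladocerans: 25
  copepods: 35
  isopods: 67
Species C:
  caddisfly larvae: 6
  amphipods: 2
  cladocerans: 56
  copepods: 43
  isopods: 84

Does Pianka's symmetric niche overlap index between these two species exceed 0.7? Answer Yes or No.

Proportions for Species B (n=147): 19/147=0.1293, 1/147=0.0068, 25/147=0.1701, 35/147=0.2381, 67/147=0.4558
Proportions for Species C (n=191): 6/191=0.0314, 2/191=0.0105, 56/191=0.2932, 43/191=0.2251, 84/191=0.4398
Σ p₁ᵢp₂ᵢ = 0.004060 + 0.000071 + 0.049873 + 0.053596 + 0.200461 = 0.308061
Σp_1ᵢ² = 0.1293² + 0.0068² + 0.1701² + 0.2381² + 0.4558² = 0.016718 + 0.000046 + 0.028934 + 0.056692 + 0.207754 = 0.310144
Σp_2ᵢ² = 0.0314² + 0.0105² + 0.2932² + 0.2251² + 0.4398² = 0.000986 + 0.000110 + 0.085966 + 0.050670 + 0.193424 = 0.331156
O = 0.308061 / √(0.310144 × 0.331156) = 0.308061 / 0.3204778 = 0.9613
O = 0.9613 > 0.7 → Yes.

Yes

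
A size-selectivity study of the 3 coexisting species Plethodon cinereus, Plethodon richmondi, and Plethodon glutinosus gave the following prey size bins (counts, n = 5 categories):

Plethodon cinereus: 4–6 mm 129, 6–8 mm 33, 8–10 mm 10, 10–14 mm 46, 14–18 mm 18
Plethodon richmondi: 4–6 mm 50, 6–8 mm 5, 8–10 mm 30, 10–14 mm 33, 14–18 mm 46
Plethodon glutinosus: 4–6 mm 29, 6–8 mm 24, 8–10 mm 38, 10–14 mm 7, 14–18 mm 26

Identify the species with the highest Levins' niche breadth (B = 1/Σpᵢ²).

Plethodon glutinosus

Proportions for Plethodon cinereus (n=236): 129/236=0.5466, 33/236=0.1398, 10/236=0.0424, 46/236=0.1949, 18/236=0.0763
Proportions for Plethodon richmondi (n=164): 50/164=0.3049, 5/164=0.0305, 30/164=0.1829, 33/164=0.2012, 46/164=0.2805
Proportions for Plethodon glutinosus (n=124): 29/124=0.2339, 24/124=0.1935, 38/124=0.3065, 7/124=0.0565, 26/124=0.2097
Σp_cineᵢ² = 0.5466² + 0.1398² + 0.0424² + 0.1949² + 0.0763² = 0.298772 + 0.019544 + 0.001798 + 0.037986 + 0.005822 = 0.363922
B_cine = 1 / 0.363922 = 2.7478
Σp_richᵢ² = 0.3049² + 0.0305² + 0.1829² + 0.2012² + 0.2805² = 0.092964 + 0.000930 + 0.033452 + 0.040481 + 0.078680 = 0.246507
B_rich = 1 / 0.246507 = 4.0567
Σp_glutᵢ² = 0.2339² + 0.1935² + 0.3065² + 0.0565² + 0.2097² = 0.054709 + 0.037442 + 0.093942 + 0.003192 + 0.043974 = 0.233259
B_glut = 1 / 0.233259 = 4.2871
Highest B → broadest niche (most generalist): Plethodon glutinosus (B = 4.29).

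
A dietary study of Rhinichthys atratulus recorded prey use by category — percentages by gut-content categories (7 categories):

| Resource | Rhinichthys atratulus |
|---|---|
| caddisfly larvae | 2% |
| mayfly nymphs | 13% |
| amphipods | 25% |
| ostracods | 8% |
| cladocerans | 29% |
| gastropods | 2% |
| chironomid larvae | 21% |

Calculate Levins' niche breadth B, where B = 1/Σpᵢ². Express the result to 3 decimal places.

Convert percentages to proportions (divide by 100).
Σpᵢ² = 0.02² + 0.13² + 0.25² + 0.08² + 0.29² + 0.02² + 0.21² = 0.0004 + 0.0169 + 0.0625 + 0.0064 + 0.0841 + 0.0004 + 0.0441 = 0.2148
B = 1 / 0.2148 = 4.65549

4.655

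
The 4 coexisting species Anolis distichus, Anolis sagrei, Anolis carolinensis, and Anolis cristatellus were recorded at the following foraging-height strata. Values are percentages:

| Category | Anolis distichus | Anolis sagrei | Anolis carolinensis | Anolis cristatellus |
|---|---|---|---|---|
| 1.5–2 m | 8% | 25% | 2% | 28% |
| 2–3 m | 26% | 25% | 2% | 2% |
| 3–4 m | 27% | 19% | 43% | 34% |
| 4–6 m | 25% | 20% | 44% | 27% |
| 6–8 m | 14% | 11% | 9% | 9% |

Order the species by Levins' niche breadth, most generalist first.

Convert percentages to proportions (divide by 100).
Σp_distᵢ² = 0.08² + 0.26² + 0.27² + 0.25² + 0.14² = 0.0064 + 0.0676 + 0.0729 + 0.0625 + 0.0196 = 0.2290
B_dist = 1 / 0.2290 = 4.3668
Σp_sagrᵢ² = 0.25² + 0.25² + 0.19² + 0.20² + 0.11² = 0.0625 + 0.0625 + 0.0361 + 0.0400 + 0.0121 = 0.2132
B_sagr = 1 / 0.2132 = 4.6904
Σp_caroᵢ² = 0.02² + 0.02² + 0.43² + 0.44² + 0.09² = 0.0004 + 0.0004 + 0.1849 + 0.1936 + 0.0081 = 0.3874
B_caro = 1 / 0.3874 = 2.5813
Σp_crisᵢ² = 0.28² + 0.02² + 0.34² + 0.27² + 0.09² = 0.0784 + 0.0004 + 0.1156 + 0.0729 + 0.0081 = 0.2754
B_cris = 1 / 0.2754 = 3.6311
Ranking by B (broadest → narrowest): Anolis sagrei (4.69) > Anolis distichus (4.37) > Anolis cristatellus (3.63) > Anolis carolinensis (2.58)

Anolis sagrei > Anolis distichus > Anolis cristatellus > Anolis carolinensis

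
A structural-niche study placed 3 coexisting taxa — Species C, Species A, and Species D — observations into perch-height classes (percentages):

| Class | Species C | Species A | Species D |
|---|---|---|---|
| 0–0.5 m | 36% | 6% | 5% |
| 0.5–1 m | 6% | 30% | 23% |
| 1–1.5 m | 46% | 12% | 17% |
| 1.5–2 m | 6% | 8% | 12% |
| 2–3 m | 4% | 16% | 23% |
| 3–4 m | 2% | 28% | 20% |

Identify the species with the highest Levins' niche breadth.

Species D

Convert percentages to proportions (divide by 100).
Σp_Cᵢ² = 0.36² + 0.06² + 0.46² + 0.06² + 0.04² + 0.02² = 0.1296 + 0.0036 + 0.2116 + 0.0036 + 0.0016 + 0.0004 = 0.3504
B_C = 1 / 0.3504 = 2.8539
Σp_Aᵢ² = 0.06² + 0.30² + 0.12² + 0.08² + 0.16² + 0.28² = 0.0036 + 0.0900 + 0.0144 + 0.0064 + 0.0256 + 0.0784 = 0.2184
B_A = 1 / 0.2184 = 4.5788
Σp_Dᵢ² = 0.05² + 0.23² + 0.17² + 0.12² + 0.23² + 0.20² = 0.0025 + 0.0529 + 0.0289 + 0.0144 + 0.0529 + 0.0400 = 0.1916
B_D = 1 / 0.1916 = 5.2192
Highest B → broadest niche (most generalist): Species D (B = 5.22).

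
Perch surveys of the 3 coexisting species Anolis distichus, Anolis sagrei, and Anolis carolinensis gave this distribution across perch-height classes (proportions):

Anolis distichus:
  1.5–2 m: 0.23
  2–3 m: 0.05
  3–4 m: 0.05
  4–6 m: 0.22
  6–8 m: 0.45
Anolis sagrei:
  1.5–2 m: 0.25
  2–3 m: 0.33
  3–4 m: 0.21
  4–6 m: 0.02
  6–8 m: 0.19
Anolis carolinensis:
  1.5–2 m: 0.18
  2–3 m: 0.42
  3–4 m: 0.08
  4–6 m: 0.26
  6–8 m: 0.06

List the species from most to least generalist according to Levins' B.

Anolis sagrei > Anolis carolinensis > Anolis distichus

Σp_distᵢ² = 0.23² + 0.05² + 0.05² + 0.22² + 0.45² = 0.0529 + 0.0025 + 0.0025 + 0.0484 + 0.2025 = 0.3088
B_dist = 1 / 0.3088 = 3.2383
Σp_sagrᵢ² = 0.25² + 0.33² + 0.21² + 0.02² + 0.19² = 0.0625 + 0.1089 + 0.0441 + 0.0004 + 0.0361 = 0.2520
B_sagr = 1 / 0.2520 = 3.9683
Σp_caroᵢ² = 0.18² + 0.42² + 0.08² + 0.26² + 0.06² = 0.0324 + 0.1764 + 0.0064 + 0.0676 + 0.0036 = 0.2864
B_caro = 1 / 0.2864 = 3.4916
Ranking by B (broadest → narrowest): Anolis sagrei (3.97) > Anolis carolinensis (3.49) > Anolis distichus (3.24)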